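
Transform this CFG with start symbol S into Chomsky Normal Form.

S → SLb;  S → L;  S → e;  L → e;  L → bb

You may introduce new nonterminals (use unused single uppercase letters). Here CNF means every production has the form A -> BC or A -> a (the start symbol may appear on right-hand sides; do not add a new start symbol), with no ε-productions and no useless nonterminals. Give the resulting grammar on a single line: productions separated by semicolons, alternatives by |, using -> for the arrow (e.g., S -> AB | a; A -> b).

No ε-productions.
After unit-elimination: S -> e | bb | SLb; L -> e | bb.
TERM: introduce A -> b and substitute in every rule of length ≥2.
BIN: S -> SLA becomes S -> SB, B -> LA.

S -> e | AA | SB; A -> b; B -> LA; L -> e | AA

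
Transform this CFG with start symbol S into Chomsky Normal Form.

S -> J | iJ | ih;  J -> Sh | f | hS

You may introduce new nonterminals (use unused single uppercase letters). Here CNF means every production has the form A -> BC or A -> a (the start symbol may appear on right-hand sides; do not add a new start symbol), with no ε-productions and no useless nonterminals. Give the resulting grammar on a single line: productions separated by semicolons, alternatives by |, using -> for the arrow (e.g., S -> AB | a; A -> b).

S -> f | AS | BA | BJ | SA; A -> h; B -> i; J -> f | AS | SA

No ε-productions.
After unit-elimination: S -> f | Sh | hS | iJ | ih; J -> f | Sh | hS.
TERM: introduce A -> h, B -> i and substitute in every rule of length ≥2.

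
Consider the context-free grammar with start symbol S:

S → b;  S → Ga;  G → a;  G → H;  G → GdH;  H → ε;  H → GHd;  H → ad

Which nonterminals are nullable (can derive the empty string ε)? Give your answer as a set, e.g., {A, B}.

Directly nullable (have an ε-rule): {H}.
G is nullable via G -> H (every symbol on the right is already known nullable).
Not nullable: S — each has a terminal in every rule's right-hand side or depends on a non-nullable symbol.

{G, H}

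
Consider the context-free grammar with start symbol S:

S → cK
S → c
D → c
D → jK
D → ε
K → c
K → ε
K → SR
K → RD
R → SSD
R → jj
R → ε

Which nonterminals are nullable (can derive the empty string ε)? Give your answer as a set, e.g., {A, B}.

Directly nullable (have an ε-rule): {D, K, R}.
Not nullable: S — each has a terminal in every rule's right-hand side or depends on a non-nullable symbol.

{D, K, R}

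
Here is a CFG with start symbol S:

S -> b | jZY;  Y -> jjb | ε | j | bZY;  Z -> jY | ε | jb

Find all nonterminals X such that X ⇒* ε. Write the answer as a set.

Directly nullable (have an ε-rule): {Y, Z}.
Not nullable: S — each has a terminal in every rule's right-hand side or depends on a non-nullable symbol.

{Y, Z}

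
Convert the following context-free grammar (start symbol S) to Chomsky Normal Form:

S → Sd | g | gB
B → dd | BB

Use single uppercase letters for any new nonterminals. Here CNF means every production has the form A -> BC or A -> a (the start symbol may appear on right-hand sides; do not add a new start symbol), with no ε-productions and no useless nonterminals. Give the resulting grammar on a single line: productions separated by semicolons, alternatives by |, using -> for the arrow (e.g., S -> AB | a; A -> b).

S -> g | CB | SA; A -> d; B -> AA | BB; C -> g

No ε-productions.
No unit productions to eliminate.
TERM: introduce A -> d, C -> g and substitute in every rule of length ≥2.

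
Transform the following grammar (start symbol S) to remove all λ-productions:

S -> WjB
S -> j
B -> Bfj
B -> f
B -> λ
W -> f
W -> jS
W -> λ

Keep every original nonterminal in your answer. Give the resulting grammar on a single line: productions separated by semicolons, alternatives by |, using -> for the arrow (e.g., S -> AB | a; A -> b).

Nullable set: {B, W}.
S -> WjB: W, B nullable, giving Wj | WjB | j | jB.
Drop B -> λ.
B -> Bfj: B nullable, giving Bfj | fj.
Drop W -> λ.
Unchanged (no nullable symbols): S -> j; B -> f; W -> f; W -> jS.

S -> j | Wj | jB | WjB; B -> f | fj | Bfj; W -> f | jS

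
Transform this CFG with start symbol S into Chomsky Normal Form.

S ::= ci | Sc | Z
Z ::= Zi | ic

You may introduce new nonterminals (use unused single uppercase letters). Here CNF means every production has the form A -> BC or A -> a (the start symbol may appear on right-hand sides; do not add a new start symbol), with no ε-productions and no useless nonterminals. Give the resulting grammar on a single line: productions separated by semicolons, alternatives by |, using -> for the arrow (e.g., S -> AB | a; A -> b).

No ε-productions.
After unit-elimination: S -> Sc | Zi | ci | ic; Z -> Zi | ic.
TERM: introduce A -> c, B -> i and substitute in every rule of length ≥2.

S -> AB | BA | SA | ZB; A -> c; B -> i; Z -> BA | ZB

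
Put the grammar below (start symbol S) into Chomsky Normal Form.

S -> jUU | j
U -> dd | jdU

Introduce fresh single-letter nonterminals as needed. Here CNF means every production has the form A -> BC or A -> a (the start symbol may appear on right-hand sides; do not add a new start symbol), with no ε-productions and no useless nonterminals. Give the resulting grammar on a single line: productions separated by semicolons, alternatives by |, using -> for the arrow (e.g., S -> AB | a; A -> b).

S -> j | AC; A -> j; B -> d; C -> UU; D -> BU; U -> AD | BB

No ε-productions.
No unit productions to eliminate.
TERM: introduce B -> d, A -> j and substitute in every rule of length ≥2.
BIN: S -> AUU becomes S -> AC, C -> UU; U -> ABU becomes U -> AD, D -> BU.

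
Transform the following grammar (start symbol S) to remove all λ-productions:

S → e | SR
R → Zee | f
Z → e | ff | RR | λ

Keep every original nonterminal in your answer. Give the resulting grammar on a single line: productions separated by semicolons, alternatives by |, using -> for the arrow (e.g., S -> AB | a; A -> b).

Nullable set: {Z}.
R -> Zee: Z nullable, giving Zee | ee.
Drop Z -> λ.
Unchanged (no nullable symbols): S -> SR; S -> e; R -> f; Z -> RR; Z -> e; Z -> ff.

S -> e | SR; R -> f | ee | Zee; Z -> e | RR | ff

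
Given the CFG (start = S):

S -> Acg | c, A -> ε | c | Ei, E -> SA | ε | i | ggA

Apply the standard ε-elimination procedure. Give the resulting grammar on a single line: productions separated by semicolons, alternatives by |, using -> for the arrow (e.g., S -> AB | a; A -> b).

Nullable set: {A, E}.
S -> Acg: A nullable, giving Acg | cg.
Drop A -> ε.
A -> Ei: E nullable, giving Ei | i.
Drop E -> ε.
E -> SA: A nullable, giving S | SA.
E -> ggA: A nullable, giving gg | ggA.
Unchanged (no nullable symbols): S -> c; A -> c; E -> i.

S -> c | cg | Acg; A -> c | i | Ei; E -> S | i | SA | gg | ggA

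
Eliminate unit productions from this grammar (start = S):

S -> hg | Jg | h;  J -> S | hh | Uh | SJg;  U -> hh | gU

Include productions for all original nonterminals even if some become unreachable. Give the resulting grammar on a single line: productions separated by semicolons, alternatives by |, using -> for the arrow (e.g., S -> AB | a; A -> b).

S -> h | Jg | hg; J -> h | Jg | Uh | hg | hh | SJg; U -> gU | hh

Unit productions: J->S.
Unit pairs (A ⇒* B via units): (J,S).
S: inherits non-unit rules of {S} → Jg | h | hg.
J: inherits non-unit rules of {J, S} → Jg | SJg | Uh | h | hg | hh.
U: inherits non-unit rules of {U} → gU | hh.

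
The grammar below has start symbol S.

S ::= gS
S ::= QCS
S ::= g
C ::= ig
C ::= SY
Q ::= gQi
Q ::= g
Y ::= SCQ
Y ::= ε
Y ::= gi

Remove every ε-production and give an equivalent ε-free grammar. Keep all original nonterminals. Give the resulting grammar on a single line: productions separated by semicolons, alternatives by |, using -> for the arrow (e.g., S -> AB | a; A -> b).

Nullable set: {Y}.
C -> SY: Y nullable, giving S | SY.
Drop Y -> ε.
Unchanged (no nullable symbols): S -> QCS; S -> g; S -> gS; C -> ig; Q -> g; Q -> gQi; Y -> SCQ; Y -> gi.

S -> g | gS | QCS; C -> S | SY | ig; Q -> g | gQi; Y -> gi | SCQ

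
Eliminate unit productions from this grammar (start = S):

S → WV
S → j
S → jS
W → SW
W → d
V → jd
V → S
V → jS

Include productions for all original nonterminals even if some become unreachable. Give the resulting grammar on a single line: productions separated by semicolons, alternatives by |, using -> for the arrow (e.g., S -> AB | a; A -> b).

S -> j | WV | jS; V -> j | WV | jS | jd; W -> d | SW

Unit productions: V->S.
Unit pairs (A ⇒* B via units): (V,S).
S: inherits non-unit rules of {S} → WV | j | jS.
V: inherits non-unit rules of {S, V} → WV | j | jS | jd.
W: inherits non-unit rules of {W} → SW | d.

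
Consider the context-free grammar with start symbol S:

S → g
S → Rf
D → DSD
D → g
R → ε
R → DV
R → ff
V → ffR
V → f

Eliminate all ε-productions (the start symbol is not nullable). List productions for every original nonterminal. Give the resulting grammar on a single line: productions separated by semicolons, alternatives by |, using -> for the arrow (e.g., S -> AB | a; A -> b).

S -> f | g | Rf; D -> g | DSD; R -> DV | ff; V -> f | ff | ffR

Nullable set: {R}.
S -> Rf: R nullable, giving Rf | f.
Drop R -> ε.
V -> ffR: R nullable, giving ff | ffR.
Unchanged (no nullable symbols): S -> g; D -> DSD; D -> g; R -> DV; R -> ff; V -> f.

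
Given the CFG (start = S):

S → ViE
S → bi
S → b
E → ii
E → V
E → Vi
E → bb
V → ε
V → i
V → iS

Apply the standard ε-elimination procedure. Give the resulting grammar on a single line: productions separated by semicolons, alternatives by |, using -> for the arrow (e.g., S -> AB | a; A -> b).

S -> b | i | Vi | bi | iE | ViE; E -> V | i | Vi | bb | ii; V -> i | iS

Nullable set: {E, V}.
S -> ViE: V, E nullable, giving Vi | ViE | i | iE.
E -> V: V nullable, giving V.
E -> Vi: V nullable, giving Vi | i.
Drop V -> ε.
Unchanged (no nullable symbols): S -> b; S -> bi; E -> bb; E -> ii; V -> i; V -> iS.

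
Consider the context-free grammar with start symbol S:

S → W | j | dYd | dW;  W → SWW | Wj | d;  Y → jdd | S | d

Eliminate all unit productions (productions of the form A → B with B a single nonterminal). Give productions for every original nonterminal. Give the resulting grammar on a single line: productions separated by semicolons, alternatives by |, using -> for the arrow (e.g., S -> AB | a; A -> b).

Unit productions: S->W, Y->S.
Unit pairs (A ⇒* B via units): (S,W), (Y,S), (Y,W).
S: inherits non-unit rules of {S, W} → SWW | Wj | d | dW | dYd | j.
W: inherits non-unit rules of {W} → SWW | Wj | d.
Y: inherits non-unit rules of {S, W, Y} → SWW | Wj | d | dW | dYd | j | jdd.

S -> d | j | Wj | dW | SWW | dYd; W -> d | Wj | SWW; Y -> d | j | Wj | dW | SWW | dYd | jdd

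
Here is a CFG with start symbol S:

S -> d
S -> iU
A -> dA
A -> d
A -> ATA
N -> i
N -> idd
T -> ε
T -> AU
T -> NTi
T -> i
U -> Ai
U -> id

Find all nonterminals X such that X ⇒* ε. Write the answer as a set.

Directly nullable (have an ε-rule): {T}.
Not nullable: A, N, S, U — each has a terminal in every rule's right-hand side or depends on a non-nullable symbol.

{T}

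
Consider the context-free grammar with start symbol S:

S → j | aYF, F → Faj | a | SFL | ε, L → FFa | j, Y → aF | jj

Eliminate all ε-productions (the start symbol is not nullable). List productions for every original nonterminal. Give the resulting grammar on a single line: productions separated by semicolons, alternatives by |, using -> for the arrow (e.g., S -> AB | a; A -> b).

Nullable set: {F}.
S -> aYF: F nullable, giving aY | aYF.
Drop F -> ε.
F -> Faj: F nullable, giving Faj | aj.
F -> SFL: F nullable, giving SFL | SL.
L -> FFa: F, F nullable, giving FFa | Fa | a.
Y -> aF: F nullable, giving a | aF.
Unchanged (no nullable symbols): S -> j; F -> a; L -> j; Y -> jj.

S -> j | aY | aYF; F -> a | SL | aj | Faj | SFL; L -> a | j | Fa | FFa; Y -> a | aF | jj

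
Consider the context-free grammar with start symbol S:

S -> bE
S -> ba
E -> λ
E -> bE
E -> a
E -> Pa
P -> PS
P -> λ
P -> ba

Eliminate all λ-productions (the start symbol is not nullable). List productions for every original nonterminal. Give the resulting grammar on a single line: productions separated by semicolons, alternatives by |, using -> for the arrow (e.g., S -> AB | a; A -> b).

S -> b | bE | ba; E -> a | b | Pa | bE; P -> S | PS | ba

Nullable set: {E, P}.
S -> bE: E nullable, giving b | bE.
Drop E -> λ.
E -> Pa: P nullable, giving Pa | a.
E -> bE: E nullable, giving b | bE.
Drop P -> λ.
P -> PS: P nullable, giving PS | S.
Unchanged (no nullable symbols): S -> ba; E -> a; P -> ba.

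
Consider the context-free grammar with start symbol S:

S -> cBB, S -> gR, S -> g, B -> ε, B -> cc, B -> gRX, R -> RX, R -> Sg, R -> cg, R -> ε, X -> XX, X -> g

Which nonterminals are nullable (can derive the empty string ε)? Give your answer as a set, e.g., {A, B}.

Directly nullable (have an ε-rule): {B, R}.
Not nullable: S, X — each has a terminal in every rule's right-hand side or depends on a non-nullable symbol.

{B, R}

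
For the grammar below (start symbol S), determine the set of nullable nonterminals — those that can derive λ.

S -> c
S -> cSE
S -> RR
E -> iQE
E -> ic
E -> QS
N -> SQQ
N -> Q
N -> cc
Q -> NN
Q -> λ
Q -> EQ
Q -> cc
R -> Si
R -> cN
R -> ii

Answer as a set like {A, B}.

Directly nullable (have an ε-rule): {Q}.
N is nullable via N -> Q (every symbol on the right is already known nullable).
Not nullable: E, R, S — each has a terminal in every rule's right-hand side or depends on a non-nullable symbol.

{N, Q}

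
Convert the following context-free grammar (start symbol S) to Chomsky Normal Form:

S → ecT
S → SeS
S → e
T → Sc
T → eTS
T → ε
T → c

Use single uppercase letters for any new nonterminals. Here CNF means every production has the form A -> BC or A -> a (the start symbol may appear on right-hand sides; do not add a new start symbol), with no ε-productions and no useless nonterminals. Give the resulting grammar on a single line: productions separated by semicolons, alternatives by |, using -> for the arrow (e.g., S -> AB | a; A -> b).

Nullable: {T}; after ε-elimination: S -> e | ec | SeS | ecT; T -> c | Sc | eS | eTS.
No unit productions to eliminate.
TERM: introduce B -> c, A -> e and substitute in every rule of length ≥2.
BIN: S -> ABT becomes S -> AC, C -> BT; S -> SAS becomes S -> SD, D -> AS; T -> ATS becomes T -> AE, E -> TS.

S -> e | AB | AC | SD; A -> e; B -> c; C -> BT; D -> AS; E -> TS; T -> c | AE | AS | SB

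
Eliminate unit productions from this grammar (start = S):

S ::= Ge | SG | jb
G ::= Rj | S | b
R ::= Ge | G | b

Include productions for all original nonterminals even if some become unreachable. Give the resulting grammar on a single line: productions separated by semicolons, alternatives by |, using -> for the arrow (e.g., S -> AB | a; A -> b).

S -> Ge | SG | jb; G -> b | Ge | Rj | SG | jb; R -> b | Ge | Rj | SG | jb

Unit productions: G->S, R->G.
Unit pairs (A ⇒* B via units): (G,S), (R,G), (R,S).
S: inherits non-unit rules of {S} → Ge | SG | jb.
G: inherits non-unit rules of {G, S} → Ge | Rj | SG | b | jb.
R: inherits non-unit rules of {G, R, S} → Ge | Rj | SG | b | jb.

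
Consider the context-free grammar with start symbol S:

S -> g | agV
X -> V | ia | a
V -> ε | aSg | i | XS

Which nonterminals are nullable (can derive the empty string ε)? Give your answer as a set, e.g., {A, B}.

{V, X}

Directly nullable (have an ε-rule): {V}.
X is nullable via X -> V (every symbol on the right is already known nullable).
Not nullable: S — each has a terminal in every rule's right-hand side or depends on a non-nullable symbol.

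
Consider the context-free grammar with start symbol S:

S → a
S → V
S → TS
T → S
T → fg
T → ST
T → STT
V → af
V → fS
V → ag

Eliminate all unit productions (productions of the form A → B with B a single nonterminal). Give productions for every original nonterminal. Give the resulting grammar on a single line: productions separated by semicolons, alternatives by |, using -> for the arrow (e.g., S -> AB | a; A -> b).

Unit productions: S->V, T->S.
Unit pairs (A ⇒* B via units): (S,V), (T,S), (T,V).
S: inherits non-unit rules of {S, V} → TS | a | af | ag | fS.
T: inherits non-unit rules of {S, T, V} → ST | STT | TS | a | af | ag | fS | fg.
V: inherits non-unit rules of {V} → af | ag | fS.

S -> a | TS | af | ag | fS; T -> a | ST | TS | af | ag | fS | fg | STT; V -> af | ag | fS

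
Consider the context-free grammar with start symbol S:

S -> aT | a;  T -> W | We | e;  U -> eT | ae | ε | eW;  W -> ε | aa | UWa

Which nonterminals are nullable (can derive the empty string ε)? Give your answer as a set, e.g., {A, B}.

Directly nullable (have an ε-rule): {U, W}.
T is nullable via T -> W (every symbol on the right is already known nullable).
Not nullable: S — each has a terminal in every rule's right-hand side or depends on a non-nullable symbol.

{T, U, W}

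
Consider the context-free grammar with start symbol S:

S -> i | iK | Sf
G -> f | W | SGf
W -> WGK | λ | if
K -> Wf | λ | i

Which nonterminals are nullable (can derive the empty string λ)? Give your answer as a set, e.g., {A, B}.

Directly nullable (have an ε-rule): {K, W}.
G is nullable via G -> W (every symbol on the right is already known nullable).
Not nullable: S — each has a terminal in every rule's right-hand side or depends on a non-nullable symbol.

{G, K, W}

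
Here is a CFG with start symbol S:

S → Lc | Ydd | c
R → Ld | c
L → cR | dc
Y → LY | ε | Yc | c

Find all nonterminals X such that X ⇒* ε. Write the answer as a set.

{Y}

Directly nullable (have an ε-rule): {Y}.
Not nullable: L, R, S — each has a terminal in every rule's right-hand side or depends on a non-nullable symbol.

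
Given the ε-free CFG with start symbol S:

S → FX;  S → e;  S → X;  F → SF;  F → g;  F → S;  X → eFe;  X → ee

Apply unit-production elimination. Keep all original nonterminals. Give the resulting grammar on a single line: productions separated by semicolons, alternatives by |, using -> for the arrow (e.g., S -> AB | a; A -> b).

S -> e | FX | ee | eFe; F -> e | g | FX | SF | ee | eFe; X -> ee | eFe

Unit productions: F->S, S->X.
Unit pairs (A ⇒* B via units): (F,S), (F,X), (S,X).
S: inherits non-unit rules of {S, X} → FX | e | eFe | ee.
F: inherits non-unit rules of {F, S, X} → FX | SF | e | eFe | ee | g.
X: inherits non-unit rules of {X} → eFe | ee.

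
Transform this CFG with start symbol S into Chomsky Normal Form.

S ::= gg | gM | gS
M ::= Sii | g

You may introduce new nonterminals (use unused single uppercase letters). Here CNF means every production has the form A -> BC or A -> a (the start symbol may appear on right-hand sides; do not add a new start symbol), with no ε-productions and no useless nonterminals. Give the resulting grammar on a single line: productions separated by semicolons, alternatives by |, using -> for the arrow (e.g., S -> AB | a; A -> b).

S -> BB | BM | BS; A -> i; B -> g; C -> AA; M -> g | SC

No ε-productions.
No unit productions to eliminate.
TERM: introduce B -> g, A -> i and substitute in every rule of length ≥2.
BIN: M -> SAA becomes M -> SC, C -> AA.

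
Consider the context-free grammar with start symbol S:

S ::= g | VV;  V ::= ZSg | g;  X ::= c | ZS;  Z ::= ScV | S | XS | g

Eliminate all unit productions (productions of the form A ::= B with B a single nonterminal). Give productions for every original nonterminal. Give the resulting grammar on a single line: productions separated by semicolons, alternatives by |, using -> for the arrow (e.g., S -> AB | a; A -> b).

S -> g | VV; V -> g | ZSg; X -> c | ZS; Z -> g | VV | XS | ScV

Unit productions: Z->S.
Unit pairs (A ⇒* B via units): (Z,S).
S: inherits non-unit rules of {S} → VV | g.
V: inherits non-unit rules of {V} → ZSg | g.
X: inherits non-unit rules of {X} → ZS | c.
Z: inherits non-unit rules of {S, Z} → ScV | VV | XS | g.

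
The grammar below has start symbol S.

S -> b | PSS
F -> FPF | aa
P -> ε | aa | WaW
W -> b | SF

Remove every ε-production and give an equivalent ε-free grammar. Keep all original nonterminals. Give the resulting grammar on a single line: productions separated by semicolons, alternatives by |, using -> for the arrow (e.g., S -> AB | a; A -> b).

S -> b | SS | PSS; F -> FF | aa | FPF; P -> aa | WaW; W -> b | SF

Nullable set: {P}.
S -> PSS: P nullable, giving PSS | SS.
F -> FPF: P nullable, giving FF | FPF.
Drop P -> ε.
Unchanged (no nullable symbols): S -> b; F -> aa; P -> WaW; P -> aa; W -> SF; W -> b.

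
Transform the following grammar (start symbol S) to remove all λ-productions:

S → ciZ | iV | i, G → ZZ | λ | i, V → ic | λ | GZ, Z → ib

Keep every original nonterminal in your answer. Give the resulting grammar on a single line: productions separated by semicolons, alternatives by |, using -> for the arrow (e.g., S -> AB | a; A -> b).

S -> i | iV | ciZ; G -> i | ZZ; V -> Z | GZ | ic; Z -> ib

Nullable set: {G, V}.
S -> iV: V nullable, giving i | iV.
Drop G -> λ.
Drop V -> λ.
V -> GZ: G nullable, giving GZ | Z.
Unchanged (no nullable symbols): S -> ciZ; S -> i; G -> ZZ; G -> i; V -> ic; Z -> ib.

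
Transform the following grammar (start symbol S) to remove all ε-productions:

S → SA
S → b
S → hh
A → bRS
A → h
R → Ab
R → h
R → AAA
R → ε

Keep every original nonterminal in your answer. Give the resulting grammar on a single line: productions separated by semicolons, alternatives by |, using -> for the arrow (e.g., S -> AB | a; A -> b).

S -> b | SA | hh; A -> h | bS | bRS; R -> h | Ab | AAA

Nullable set: {R}.
A -> bRS: R nullable, giving bRS | bS.
Drop R -> ε.
Unchanged (no nullable symbols): S -> SA; S -> b; S -> hh; A -> h; R -> AAA; R -> Ab; R -> h.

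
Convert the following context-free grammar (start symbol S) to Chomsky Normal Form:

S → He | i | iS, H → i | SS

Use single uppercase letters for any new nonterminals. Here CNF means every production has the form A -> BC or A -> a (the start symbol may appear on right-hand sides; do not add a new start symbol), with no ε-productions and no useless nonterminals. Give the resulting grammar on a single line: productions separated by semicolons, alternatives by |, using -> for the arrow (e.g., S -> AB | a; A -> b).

S -> i | BS | HA; A -> e; B -> i; H -> i | SS

No ε-productions.
No unit productions to eliminate.
TERM: introduce A -> e, B -> i and substitute in every rule of length ≥2.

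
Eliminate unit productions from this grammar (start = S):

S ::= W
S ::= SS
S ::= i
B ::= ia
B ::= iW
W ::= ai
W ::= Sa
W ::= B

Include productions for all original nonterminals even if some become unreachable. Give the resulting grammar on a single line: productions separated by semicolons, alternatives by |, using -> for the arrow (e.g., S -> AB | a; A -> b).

Unit productions: S->W, W->B.
Unit pairs (A ⇒* B via units): (S,B), (S,W), (W,B).
S: inherits non-unit rules of {B, S, W} → SS | Sa | ai | i | iW | ia.
B: inherits non-unit rules of {B} → iW | ia.
W: inherits non-unit rules of {B, W} → Sa | ai | iW | ia.

S -> i | SS | Sa | ai | iW | ia; B -> iW | ia; W -> Sa | ai | iW | ia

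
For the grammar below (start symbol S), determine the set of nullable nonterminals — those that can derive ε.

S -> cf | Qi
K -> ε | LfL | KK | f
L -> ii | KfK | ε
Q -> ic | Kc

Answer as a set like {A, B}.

{K, L}

Directly nullable (have an ε-rule): {K, L}.
Not nullable: Q, S — each has a terminal in every rule's right-hand side or depends on a non-nullable symbol.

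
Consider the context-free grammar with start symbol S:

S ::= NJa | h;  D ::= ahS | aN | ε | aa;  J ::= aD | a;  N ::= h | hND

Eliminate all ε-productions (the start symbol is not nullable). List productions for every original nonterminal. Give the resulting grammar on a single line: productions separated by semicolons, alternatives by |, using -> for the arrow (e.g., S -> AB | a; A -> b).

S -> h | NJa; D -> aN | aa | ahS; J -> a | aD; N -> h | hN | hND

Nullable set: {D}.
Drop D -> ε.
J -> aD: D nullable, giving a | aD.
N -> hND: D nullable, giving hN | hND.
Unchanged (no nullable symbols): S -> NJa; S -> h; D -> aN; D -> aa; D -> ahS; J -> a; N -> h.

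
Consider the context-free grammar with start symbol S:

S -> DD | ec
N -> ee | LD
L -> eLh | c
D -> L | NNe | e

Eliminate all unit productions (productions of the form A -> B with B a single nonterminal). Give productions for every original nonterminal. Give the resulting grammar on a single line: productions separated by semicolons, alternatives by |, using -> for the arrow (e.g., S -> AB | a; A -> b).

S -> DD | ec; D -> c | e | NNe | eLh; L -> c | eLh; N -> LD | ee

Unit productions: D->L.
Unit pairs (A ⇒* B via units): (D,L).
S: inherits non-unit rules of {S} → DD | ec.
D: inherits non-unit rules of {D, L} → NNe | c | e | eLh.
L: inherits non-unit rules of {L} → c | eLh.
N: inherits non-unit rules of {N} → LD | ee.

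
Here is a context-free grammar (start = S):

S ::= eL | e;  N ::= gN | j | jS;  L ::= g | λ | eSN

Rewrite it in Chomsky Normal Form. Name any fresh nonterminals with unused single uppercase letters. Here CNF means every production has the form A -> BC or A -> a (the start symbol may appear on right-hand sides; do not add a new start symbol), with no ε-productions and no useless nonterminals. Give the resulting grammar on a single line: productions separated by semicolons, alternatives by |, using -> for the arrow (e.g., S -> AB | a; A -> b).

S -> e | AL; A -> e; B -> g; C -> j; D -> SN; L -> g | AD; N -> j | BN | CS

Nullable: {L}; after ε-elimination: S -> e | eL; L -> g | eSN; N -> j | gN | jS.
No unit productions to eliminate.
TERM: introduce A -> e, B -> g, C -> j and substitute in every rule of length ≥2.
BIN: L -> ASN becomes L -> AD, D -> SN.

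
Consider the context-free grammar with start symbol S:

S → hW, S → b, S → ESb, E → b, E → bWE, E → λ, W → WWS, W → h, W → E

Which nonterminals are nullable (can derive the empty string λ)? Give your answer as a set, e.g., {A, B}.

{E, W}

Directly nullable (have an ε-rule): {E}.
W is nullable via W -> E (every symbol on the right is already known nullable).
Not nullable: S — each has a terminal in every rule's right-hand side or depends on a non-nullable symbol.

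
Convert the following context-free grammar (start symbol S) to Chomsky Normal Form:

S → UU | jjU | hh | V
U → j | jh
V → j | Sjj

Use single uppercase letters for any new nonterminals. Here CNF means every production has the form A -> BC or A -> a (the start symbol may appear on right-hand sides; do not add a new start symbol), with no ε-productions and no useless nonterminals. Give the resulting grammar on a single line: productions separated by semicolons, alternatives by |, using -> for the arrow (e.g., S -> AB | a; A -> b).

S -> j | AC | BB | SD | UU; A -> j; B -> h; C -> AU; D -> AA; U -> j | AB

No ε-productions.
After unit-elimination: S -> j | UU | hh | Sjj | jjU; U -> j | jh; V -> j | Sjj.
TERM: introduce B -> h, A -> j and substitute in every rule of length ≥2.
BIN: S -> AAU becomes S -> AC, C -> AU; S -> SAA becomes S -> SD, D -> AA; V -> SAA becomes V -> SE, E -> AA.
Drop unreachable/unproductive: V.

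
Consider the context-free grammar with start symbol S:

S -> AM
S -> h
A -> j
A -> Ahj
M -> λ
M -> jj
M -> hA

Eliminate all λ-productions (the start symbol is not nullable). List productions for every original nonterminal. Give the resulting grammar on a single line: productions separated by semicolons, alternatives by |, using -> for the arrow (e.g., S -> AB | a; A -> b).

Nullable set: {M}.
S -> AM: M nullable, giving A | AM.
Drop M -> λ.
Unchanged (no nullable symbols): S -> h; A -> Ahj; A -> j; M -> hA; M -> jj.

S -> A | h | AM; A -> j | Ahj; M -> hA | jj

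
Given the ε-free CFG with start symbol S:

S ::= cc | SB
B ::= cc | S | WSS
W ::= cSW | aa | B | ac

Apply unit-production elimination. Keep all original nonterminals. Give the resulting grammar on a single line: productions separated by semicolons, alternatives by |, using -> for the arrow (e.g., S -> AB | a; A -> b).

Unit productions: B->S, W->B.
Unit pairs (A ⇒* B via units): (B,S), (W,B), (W,S).
S: inherits non-unit rules of {S} → SB | cc.
B: inherits non-unit rules of {B, S} → SB | WSS | cc.
W: inherits non-unit rules of {B, S, W} → SB | WSS | aa | ac | cSW | cc.

S -> SB | cc; B -> SB | cc | WSS; W -> SB | aa | ac | cc | WSS | cSW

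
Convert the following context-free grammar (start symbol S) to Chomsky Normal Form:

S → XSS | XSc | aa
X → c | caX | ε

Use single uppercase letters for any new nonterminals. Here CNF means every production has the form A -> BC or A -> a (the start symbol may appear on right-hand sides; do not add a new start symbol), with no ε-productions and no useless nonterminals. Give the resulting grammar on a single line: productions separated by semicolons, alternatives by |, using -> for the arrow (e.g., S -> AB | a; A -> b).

Nullable: {X}; after ε-elimination: S -> SS | Sc | aa | XSS | XSc; X -> c | ca | caX.
No unit productions to eliminate.
TERM: introduce B -> a, A -> c and substitute in every rule of length ≥2.
BIN: S -> XSA becomes S -> XC, C -> SA; S -> XSS becomes S -> XD, D -> SS; X -> ABX becomes X -> AE, E -> BX.

S -> BB | SA | SS | XC | XD; A -> c; B -> a; C -> SA; D -> SS; E -> BX; X -> c | AB | AE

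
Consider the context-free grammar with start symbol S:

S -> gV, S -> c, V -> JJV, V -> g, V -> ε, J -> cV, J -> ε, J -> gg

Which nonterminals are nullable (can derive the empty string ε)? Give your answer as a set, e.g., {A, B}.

{J, V}

Directly nullable (have an ε-rule): {J, V}.
Not nullable: S — each has a terminal in every rule's right-hand side or depends on a non-nullable symbol.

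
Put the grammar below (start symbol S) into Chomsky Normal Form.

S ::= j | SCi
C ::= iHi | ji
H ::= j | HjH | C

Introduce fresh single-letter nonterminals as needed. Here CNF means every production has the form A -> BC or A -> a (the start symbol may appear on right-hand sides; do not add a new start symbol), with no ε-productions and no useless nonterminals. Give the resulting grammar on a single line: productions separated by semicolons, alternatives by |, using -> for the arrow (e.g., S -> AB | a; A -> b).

S -> j | SG; A -> i; B -> j; C -> AD | BA; D -> HA; E -> HA; F -> BH; G -> CA; H -> j | AE | BA | HF

No ε-productions.
After unit-elimination: S -> j | SCi; C -> ji | iHi; H -> j | ji | HjH | iHi.
TERM: introduce A -> i, B -> j and substitute in every rule of length ≥2.
BIN: C -> AHA becomes C -> AD, D -> HA; H -> AHA becomes H -> AE, E -> HA; H -> HBH becomes H -> HF, F -> BH; S -> SCA becomes S -> SG, G -> CA.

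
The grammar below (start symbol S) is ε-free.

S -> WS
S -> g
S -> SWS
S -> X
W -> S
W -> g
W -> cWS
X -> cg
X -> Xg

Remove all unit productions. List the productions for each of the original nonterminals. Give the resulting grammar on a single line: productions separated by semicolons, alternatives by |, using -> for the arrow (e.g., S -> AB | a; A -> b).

Unit productions: S->X, W->S.
Unit pairs (A ⇒* B via units): (S,X), (W,S), (W,X).
S: inherits non-unit rules of {S, X} → SWS | WS | Xg | cg | g.
W: inherits non-unit rules of {S, W, X} → SWS | WS | Xg | cWS | cg | g.
X: inherits non-unit rules of {X} → Xg | cg.

S -> g | WS | Xg | cg | SWS; W -> g | WS | Xg | cg | SWS | cWS; X -> Xg | cg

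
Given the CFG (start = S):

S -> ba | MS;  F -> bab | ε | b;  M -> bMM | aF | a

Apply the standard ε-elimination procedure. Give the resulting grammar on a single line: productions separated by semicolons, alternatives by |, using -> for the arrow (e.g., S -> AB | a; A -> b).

S -> MS | ba; F -> b | bab; M -> a | aF | bMM

Nullable set: {F}.
Drop F -> ε.
M -> aF: F nullable, giving a | aF.
Unchanged (no nullable symbols): S -> MS; S -> ba; F -> b; F -> bab; M -> a; M -> bMM.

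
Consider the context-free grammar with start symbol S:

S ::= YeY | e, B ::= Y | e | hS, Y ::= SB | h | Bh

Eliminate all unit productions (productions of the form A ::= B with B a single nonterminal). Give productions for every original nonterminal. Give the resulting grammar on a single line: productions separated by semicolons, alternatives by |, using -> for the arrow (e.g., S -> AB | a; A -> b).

S -> e | YeY; B -> e | h | Bh | SB | hS; Y -> h | Bh | SB

Unit productions: B->Y.
Unit pairs (A ⇒* B via units): (B,Y).
S: inherits non-unit rules of {S} → YeY | e.
B: inherits non-unit rules of {B, Y} → Bh | SB | e | h | hS.
Y: inherits non-unit rules of {Y} → Bh | SB | h.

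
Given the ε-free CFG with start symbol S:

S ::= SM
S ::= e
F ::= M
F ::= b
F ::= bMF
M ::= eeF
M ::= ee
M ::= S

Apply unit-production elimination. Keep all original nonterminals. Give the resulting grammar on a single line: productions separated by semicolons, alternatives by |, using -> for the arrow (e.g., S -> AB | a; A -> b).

Unit productions: F->M, M->S.
Unit pairs (A ⇒* B via units): (F,M), (F,S), (M,S).
S: inherits non-unit rules of {S} → SM | e.
F: inherits non-unit rules of {F, M, S} → SM | b | bMF | e | ee | eeF.
M: inherits non-unit rules of {M, S} → SM | e | ee | eeF.

S -> e | SM; F -> b | e | SM | ee | bMF | eeF; M -> e | SM | ee | eeF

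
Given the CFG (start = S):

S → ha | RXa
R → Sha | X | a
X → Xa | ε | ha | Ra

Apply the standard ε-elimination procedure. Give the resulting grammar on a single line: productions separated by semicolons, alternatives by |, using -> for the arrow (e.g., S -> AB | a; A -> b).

S -> a | Ra | Xa | ha | RXa; R -> X | a | Sha; X -> a | Ra | Xa | ha

Nullable set: {R, X}.
S -> RXa: R, X nullable, giving RXa | Ra | Xa | a.
R -> X: X nullable, giving X.
Drop X -> ε.
X -> Ra: R nullable, giving Ra | a.
X -> Xa: X nullable, giving Xa | a.
Unchanged (no nullable symbols): S -> ha; R -> Sha; R -> a; X -> ha.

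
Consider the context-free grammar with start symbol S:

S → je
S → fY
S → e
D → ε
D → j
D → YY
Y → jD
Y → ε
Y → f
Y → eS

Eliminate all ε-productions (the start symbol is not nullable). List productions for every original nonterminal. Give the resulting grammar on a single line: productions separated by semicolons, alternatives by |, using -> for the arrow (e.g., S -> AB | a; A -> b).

Nullable set: {D, Y}.
S -> fY: Y nullable, giving f | fY.
Drop D -> ε.
D -> YY: Y, Y nullable, giving Y | YY.
Drop Y -> ε.
Y -> jD: D nullable, giving j | jD.
Unchanged (no nullable symbols): S -> e; S -> je; D -> j; Y -> eS; Y -> f.

S -> e | f | fY | je; D -> Y | j | YY; Y -> f | j | eS | jD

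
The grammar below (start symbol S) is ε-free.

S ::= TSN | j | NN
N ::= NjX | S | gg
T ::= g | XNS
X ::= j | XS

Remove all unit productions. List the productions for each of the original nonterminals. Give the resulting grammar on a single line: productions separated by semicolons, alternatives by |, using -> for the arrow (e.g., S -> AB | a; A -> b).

Unit productions: N->S.
Unit pairs (A ⇒* B via units): (N,S).
S: inherits non-unit rules of {S} → NN | TSN | j.
N: inherits non-unit rules of {N, S} → NN | NjX | TSN | gg | j.
T: inherits non-unit rules of {T} → XNS | g.
X: inherits non-unit rules of {X} → XS | j.

S -> j | NN | TSN; N -> j | NN | gg | NjX | TSN; T -> g | XNS; X -> j | XS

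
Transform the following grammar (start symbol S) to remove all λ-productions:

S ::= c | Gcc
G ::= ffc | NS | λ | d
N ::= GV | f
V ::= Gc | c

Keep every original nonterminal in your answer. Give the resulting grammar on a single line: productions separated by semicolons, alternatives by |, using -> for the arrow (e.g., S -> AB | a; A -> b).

Nullable set: {G}.
S -> Gcc: G nullable, giving Gcc | cc.
Drop G -> λ.
N -> GV: G nullable, giving GV | V.
V -> Gc: G nullable, giving Gc | c.
Unchanged (no nullable symbols): S -> c; G -> NS; G -> d; G -> ffc; N -> f; V -> c.

S -> c | cc | Gcc; G -> d | NS | ffc; N -> V | f | GV; V -> c | Gc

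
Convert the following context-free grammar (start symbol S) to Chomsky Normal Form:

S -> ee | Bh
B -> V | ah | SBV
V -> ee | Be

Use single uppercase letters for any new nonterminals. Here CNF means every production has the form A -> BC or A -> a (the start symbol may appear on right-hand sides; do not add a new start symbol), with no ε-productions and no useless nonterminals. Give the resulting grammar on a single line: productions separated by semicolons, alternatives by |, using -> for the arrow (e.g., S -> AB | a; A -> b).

S -> AA | BD; A -> e; B -> AA | BA | CD | SE; C -> a; D -> h; E -> BV; V -> AA | BA

No ε-productions.
After unit-elimination: S -> Bh | ee; B -> Be | ah | ee | SBV; V -> Be | ee.
TERM: introduce C -> a, A -> e, D -> h and substitute in every rule of length ≥2.
BIN: B -> SBV becomes B -> SE, E -> BV.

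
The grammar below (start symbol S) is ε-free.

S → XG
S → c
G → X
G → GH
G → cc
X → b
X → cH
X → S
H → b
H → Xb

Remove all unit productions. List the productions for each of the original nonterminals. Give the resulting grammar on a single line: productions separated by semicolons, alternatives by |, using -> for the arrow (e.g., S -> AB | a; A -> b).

S -> c | XG; G -> b | c | GH | XG | cH | cc; H -> b | Xb; X -> b | c | XG | cH

Unit productions: G->X, X->S.
Unit pairs (A ⇒* B via units): (G,S), (G,X), (X,S).
S: inherits non-unit rules of {S} → XG | c.
G: inherits non-unit rules of {G, S, X} → GH | XG | b | c | cH | cc.
H: inherits non-unit rules of {H} → Xb | b.
X: inherits non-unit rules of {S, X} → XG | b | c | cH.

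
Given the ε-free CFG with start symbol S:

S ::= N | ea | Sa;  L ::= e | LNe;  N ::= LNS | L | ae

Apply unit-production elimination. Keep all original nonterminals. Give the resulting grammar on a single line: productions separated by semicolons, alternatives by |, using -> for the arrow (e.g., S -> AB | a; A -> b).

Unit productions: N->L, S->N.
Unit pairs (A ⇒* B via units): (N,L), (S,L), (S,N).
S: inherits non-unit rules of {L, N, S} → LNS | LNe | Sa | ae | e | ea.
L: inherits non-unit rules of {L} → LNe | e.
N: inherits non-unit rules of {L, N} → LNS | LNe | ae | e.

S -> e | Sa | ae | ea | LNS | LNe; L -> e | LNe; N -> e | ae | LNS | LNe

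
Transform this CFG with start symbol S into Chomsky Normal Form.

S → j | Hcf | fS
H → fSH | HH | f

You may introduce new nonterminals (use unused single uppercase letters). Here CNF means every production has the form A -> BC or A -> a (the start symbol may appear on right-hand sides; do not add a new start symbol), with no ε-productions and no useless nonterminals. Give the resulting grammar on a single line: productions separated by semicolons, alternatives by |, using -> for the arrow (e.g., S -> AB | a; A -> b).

S -> j | AS | HD; A -> f; B -> c; C -> SH; D -> BA; H -> f | AC | HH

No ε-productions.
No unit productions to eliminate.
TERM: introduce B -> c, A -> f and substitute in every rule of length ≥2.
BIN: H -> ASH becomes H -> AC, C -> SH; S -> HBA becomes S -> HD, D -> BA.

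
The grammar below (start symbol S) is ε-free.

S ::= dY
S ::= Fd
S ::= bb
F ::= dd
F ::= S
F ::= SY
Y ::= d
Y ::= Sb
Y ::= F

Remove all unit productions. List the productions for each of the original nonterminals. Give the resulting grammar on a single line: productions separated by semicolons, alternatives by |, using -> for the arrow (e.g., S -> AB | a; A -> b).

S -> Fd | bb | dY; F -> Fd | SY | bb | dY | dd; Y -> d | Fd | SY | Sb | bb | dY | dd

Unit productions: F->S, Y->F.
Unit pairs (A ⇒* B via units): (F,S), (Y,F), (Y,S).
S: inherits non-unit rules of {S} → Fd | bb | dY.
F: inherits non-unit rules of {F, S} → Fd | SY | bb | dY | dd.
Y: inherits non-unit rules of {F, S, Y} → Fd | SY | Sb | bb | d | dY | dd.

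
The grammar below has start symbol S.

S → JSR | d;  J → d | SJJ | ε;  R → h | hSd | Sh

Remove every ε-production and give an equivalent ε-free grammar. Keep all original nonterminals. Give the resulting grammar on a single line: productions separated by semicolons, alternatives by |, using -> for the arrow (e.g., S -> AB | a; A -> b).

S -> d | SR | JSR; J -> S | d | SJ | SJJ; R -> h | Sh | hSd

Nullable set: {J}.
S -> JSR: J nullable, giving JSR | SR.
Drop J -> ε.
J -> SJJ: J, J nullable, giving S | SJ | SJJ.
Unchanged (no nullable symbols): S -> d; J -> d; R -> Sh; R -> h; R -> hSd.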